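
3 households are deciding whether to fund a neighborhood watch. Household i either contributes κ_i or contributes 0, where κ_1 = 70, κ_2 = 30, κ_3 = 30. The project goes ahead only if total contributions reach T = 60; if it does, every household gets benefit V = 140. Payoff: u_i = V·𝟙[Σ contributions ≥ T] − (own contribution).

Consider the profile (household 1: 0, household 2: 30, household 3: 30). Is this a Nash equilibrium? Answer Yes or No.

Yes

Total = 60 ≥ 60: provided.
Household 1 (pledges 0, payoff 140): pledging 70 → total 130, payoff 70. No gain.
Household 2 (pledges 30, payoff 110): dropping to 0 → total 30, payoff 0. No gain.
Household 3 (pledges 30, payoff 110): dropping to 0 → total 30, payoff 0. No gain.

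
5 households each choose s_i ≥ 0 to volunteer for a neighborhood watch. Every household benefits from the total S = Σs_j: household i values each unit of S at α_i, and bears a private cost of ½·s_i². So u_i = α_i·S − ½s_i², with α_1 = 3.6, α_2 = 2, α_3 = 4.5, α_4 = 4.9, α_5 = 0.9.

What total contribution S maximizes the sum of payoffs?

79.5

Planner FOC: ∂(Σu_j)/∂s_i = (Σα_j) − s_i = 0, so s_i^SO = Σα_j = 15.9 for every i; S^SO = 79.5.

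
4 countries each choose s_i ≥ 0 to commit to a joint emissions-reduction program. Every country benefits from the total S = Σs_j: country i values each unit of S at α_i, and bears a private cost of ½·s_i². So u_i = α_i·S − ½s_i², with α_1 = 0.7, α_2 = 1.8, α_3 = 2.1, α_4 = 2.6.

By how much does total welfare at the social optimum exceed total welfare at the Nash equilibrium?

Country i's FOC: ∂u_i/∂s_i = α_i − s_i = 0, so s_i* = α_i.
NE contributions = (0.7, 1.8, 2.1, 2.6); S = 7.2.
W^NE = (Σα)·S − ½Σα_i² = 7.2² − ½·14.9 = 44.39.
Planner sets s_i = Σα_j = 7.2 for every i, so S^SO = 4·7.2 = 28.8.
W^SO = (Σα)·S^SO − ½·4·(Σα)² = (4/2)·7.2² = 103.68.
Deadweight loss = W^SO − W^NE = 59.29.

59.29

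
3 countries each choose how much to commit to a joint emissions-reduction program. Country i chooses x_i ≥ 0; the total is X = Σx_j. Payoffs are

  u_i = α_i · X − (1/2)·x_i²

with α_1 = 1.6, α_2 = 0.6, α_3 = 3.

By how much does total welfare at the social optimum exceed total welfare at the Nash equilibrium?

Country i's FOC: ∂u_i/∂x_i = α_i − x_i = 0, so x_i* = α_i.
NE contributions = (1.6, 0.6, 3); X = 5.2.
W^NE = (Σα)·X − ½Σα_i² = 5.2² − ½·11.92 = 21.08.
Planner sets x_i = Σα_j = 5.2 for every i, so X^SO = 3·5.2 = 15.6.
W^SO = (Σα)·X^SO − ½·3·(Σα)² = (3/2)·5.2² = 40.56.
Deadweight loss = W^SO − W^NE = 19.48.

19.48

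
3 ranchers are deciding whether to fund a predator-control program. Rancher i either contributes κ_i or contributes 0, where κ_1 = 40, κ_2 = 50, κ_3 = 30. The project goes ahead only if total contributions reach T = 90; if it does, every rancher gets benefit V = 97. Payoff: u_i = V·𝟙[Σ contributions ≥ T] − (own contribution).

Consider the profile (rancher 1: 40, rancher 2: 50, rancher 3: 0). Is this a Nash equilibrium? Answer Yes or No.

Yes

Total = 90 ≥ 90: provided.
Rancher 1 (pledges 40, payoff 57): dropping to 0 → total 50, payoff 0. No gain.
Rancher 2 (pledges 50, payoff 47): dropping to 0 → total 40, payoff 0. No gain.
Rancher 3 (pledges 0, payoff 97): pledging 30 → total 120, payoff 67. No gain.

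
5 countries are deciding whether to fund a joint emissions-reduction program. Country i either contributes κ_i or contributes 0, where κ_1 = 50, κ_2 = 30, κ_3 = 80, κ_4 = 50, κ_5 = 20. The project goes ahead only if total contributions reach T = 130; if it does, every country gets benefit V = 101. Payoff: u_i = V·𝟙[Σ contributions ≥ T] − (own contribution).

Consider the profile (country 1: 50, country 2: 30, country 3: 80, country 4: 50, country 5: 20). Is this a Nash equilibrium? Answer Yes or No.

Total = 230 ≥ 130: provided.
Country 1 (pledges 50, payoff 51): dropping to 0 → total 180, payoff 101. Profitable deviation.

No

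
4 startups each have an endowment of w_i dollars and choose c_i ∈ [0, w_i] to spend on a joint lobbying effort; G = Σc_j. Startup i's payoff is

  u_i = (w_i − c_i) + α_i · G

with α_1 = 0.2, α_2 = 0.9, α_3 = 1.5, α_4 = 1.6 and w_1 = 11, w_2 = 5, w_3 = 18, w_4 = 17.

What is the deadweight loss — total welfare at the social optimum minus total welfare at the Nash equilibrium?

51.2

∂u_i/∂c_i = α_i − 1, so startup i contributes w_i if α_i > 1, else 0.
α_i > 1 for i ∈ {3, 4}; NE contributions (0, 0, 18, 17), G = 35.
W^NE = Σw_i − G^NE + (Σα_i)·G^NE = 51 + 3.2·35 = 163.
Planner: ∂(Σu_j)/∂c_i = Σα_j − 1 = 3.2 > 0, so everyone contributes w_i; G^SO = 51, W^SO = 51 + 3.2·51 = 214.2.
Deadweight loss = 51.2.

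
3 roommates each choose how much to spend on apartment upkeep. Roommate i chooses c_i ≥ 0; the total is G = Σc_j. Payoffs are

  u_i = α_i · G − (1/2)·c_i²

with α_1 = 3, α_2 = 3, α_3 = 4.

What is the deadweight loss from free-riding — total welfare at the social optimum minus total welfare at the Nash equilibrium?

67

Roommate i's FOC: ∂u_i/∂c_i = α_i − c_i = 0, so c_i* = α_i.
NE contributions = (3, 3, 4); G = 10.
W^NE = (Σα)·G − ½Σα_i² = 10² − ½·34 = 83.
Planner sets c_i = Σα_j = 10 for every i, so G^SO = 3·10 = 30.
W^SO = (Σα)·G^SO − ½·3·(Σα)² = (3/2)·10² = 150.
Deadweight loss = W^SO − W^NE = 67.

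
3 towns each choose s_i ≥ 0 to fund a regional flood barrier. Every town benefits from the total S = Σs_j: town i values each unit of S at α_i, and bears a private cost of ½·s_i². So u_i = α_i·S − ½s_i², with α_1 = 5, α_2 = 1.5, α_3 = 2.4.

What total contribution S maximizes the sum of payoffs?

Planner FOC: ∂(Σu_j)/∂s_i = (Σα_j) − s_i = 0, so s_i^SO = Σα_j = 8.9 for every i; S^SO = 26.7.

26.7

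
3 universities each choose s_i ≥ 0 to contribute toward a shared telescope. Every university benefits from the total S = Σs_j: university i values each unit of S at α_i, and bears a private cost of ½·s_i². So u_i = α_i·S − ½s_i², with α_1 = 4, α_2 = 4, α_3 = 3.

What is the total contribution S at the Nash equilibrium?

11

University i's FOC: ∂u_i/∂s_i = α_i − s_i = 0, so s_i* = α_i.
NE contributions = (4, 4, 3); S = 11.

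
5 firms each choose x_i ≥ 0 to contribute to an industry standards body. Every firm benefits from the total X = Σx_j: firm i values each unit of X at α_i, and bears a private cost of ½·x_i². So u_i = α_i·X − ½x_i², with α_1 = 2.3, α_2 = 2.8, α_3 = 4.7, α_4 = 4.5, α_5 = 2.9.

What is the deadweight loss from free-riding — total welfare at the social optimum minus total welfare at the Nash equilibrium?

475.7

Firm i's FOC: ∂u_i/∂x_i = α_i − x_i = 0, so x_i* = α_i.
NE contributions = (2.3, 2.8, 4.7, 4.5, 2.9); X = 17.2.
W^NE = (Σα)·X − ½Σα_i² = 17.2² − ½·63.88 = 263.9.
Planner sets x_i = Σα_j = 17.2 for every i, so X^SO = 5·17.2 = 86.
W^SO = (Σα)·X^SO − ½·5·(Σα)² = (5/2)·17.2² = 739.6.
Deadweight loss = W^SO − W^NE = 475.7.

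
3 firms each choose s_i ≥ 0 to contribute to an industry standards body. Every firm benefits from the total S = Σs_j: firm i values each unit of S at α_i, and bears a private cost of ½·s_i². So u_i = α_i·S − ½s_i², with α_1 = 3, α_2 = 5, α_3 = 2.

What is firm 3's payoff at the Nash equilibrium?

18

Firm i's FOC: ∂u_i/∂s_i = α_i − s_i = 0, so s_i* = α_i.
NE contributions = (3, 5, 2); S = 10.
u_3 = α_3·S − ½·(s_3)² = 2·10 − ½·2² = 18.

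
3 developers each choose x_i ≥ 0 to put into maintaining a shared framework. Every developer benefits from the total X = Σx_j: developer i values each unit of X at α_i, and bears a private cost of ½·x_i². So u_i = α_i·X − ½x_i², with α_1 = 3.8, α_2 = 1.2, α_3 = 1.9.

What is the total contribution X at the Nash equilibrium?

Developer i's FOC: ∂u_i/∂x_i = α_i − x_i = 0, so x_i* = α_i.
NE contributions = (3.8, 1.2, 1.9); X = 6.9.

6.9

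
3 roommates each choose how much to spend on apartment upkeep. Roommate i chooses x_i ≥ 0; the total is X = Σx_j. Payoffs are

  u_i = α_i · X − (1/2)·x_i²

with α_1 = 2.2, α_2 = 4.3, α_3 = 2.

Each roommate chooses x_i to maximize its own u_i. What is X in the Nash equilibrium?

8.5

Roommate i's FOC: ∂u_i/∂x_i = α_i − x_i = 0, so x_i* = α_i.
NE contributions = (2.2, 4.3, 2); X = 8.5.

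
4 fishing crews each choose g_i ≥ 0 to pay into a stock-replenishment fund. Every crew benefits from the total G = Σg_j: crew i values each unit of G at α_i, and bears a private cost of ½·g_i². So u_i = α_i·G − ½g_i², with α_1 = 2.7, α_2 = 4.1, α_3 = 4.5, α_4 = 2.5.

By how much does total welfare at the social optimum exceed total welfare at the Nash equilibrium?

Crew i's FOC: ∂u_i/∂g_i = α_i − g_i = 0, so g_i* = α_i.
NE contributions = (2.7, 4.1, 4.5, 2.5); G = 13.8.
W^NE = (Σα)·G − ½Σα_i² = 13.8² − ½·50.6 = 165.14.
Planner sets g_i = Σα_j = 13.8 for every i, so G^SO = 4·13.8 = 55.2.
W^SO = (Σα)·G^SO − ½·4·(Σα)² = (4/2)·13.8² = 380.88.
Deadweight loss = W^SO − W^NE = 215.74.

215.74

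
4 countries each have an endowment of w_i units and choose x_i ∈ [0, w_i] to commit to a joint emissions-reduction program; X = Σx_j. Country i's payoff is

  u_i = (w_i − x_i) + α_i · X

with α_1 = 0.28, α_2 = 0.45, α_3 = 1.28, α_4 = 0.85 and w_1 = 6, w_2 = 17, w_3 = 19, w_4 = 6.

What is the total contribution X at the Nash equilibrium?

∂u_i/∂x_i = α_i − 1, so country i contributes w_i if α_i > 1, else 0.
α_i > 1 for i ∈ {3}; NE contributions (0, 0, 19, 0), X = 19.

19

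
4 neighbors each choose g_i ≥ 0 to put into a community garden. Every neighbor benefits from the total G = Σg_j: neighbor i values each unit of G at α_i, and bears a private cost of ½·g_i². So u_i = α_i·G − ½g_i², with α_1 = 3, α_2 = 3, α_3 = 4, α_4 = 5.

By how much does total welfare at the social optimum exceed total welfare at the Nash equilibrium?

Neighbor i's FOC: ∂u_i/∂g_i = α_i − g_i = 0, so g_i* = α_i.
NE contributions = (3, 3, 4, 5); G = 15.
W^NE = (Σα)·G − ½Σα_i² = 15² − ½·59 = 195.5.
Planner sets g_i = Σα_j = 15 for every i, so G^SO = 4·15 = 60.
W^SO = (Σα)·G^SO − ½·4·(Σα)² = (4/2)·15² = 450.
Deadweight loss = W^SO − W^NE = 254.5.

254.5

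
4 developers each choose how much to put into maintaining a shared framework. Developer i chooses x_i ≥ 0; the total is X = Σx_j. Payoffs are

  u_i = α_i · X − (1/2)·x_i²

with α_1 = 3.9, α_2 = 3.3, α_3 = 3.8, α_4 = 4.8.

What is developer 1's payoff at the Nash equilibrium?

Developer i's FOC: ∂u_i/∂x_i = α_i − x_i = 0, so x_i* = α_i.
NE contributions = (3.9, 3.3, 3.8, 4.8); X = 15.8.
u_1 = α_1·X − ½·(x_1)² = 3.9·15.8 − ½·3.9² = 54.015.

54.015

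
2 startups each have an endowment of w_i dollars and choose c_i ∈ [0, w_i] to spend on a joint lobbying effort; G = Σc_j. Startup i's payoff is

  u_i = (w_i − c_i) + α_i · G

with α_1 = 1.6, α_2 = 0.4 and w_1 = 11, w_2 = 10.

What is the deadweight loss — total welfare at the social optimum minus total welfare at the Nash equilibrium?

10

∂u_i/∂c_i = α_i − 1, so startup i contributes w_i if α_i > 1, else 0.
α_i > 1 for i ∈ {1}; NE contributions (11, 0), G = 11.
W^NE = Σw_i − G^NE + (Σα_i)·G^NE = 21 + 1·11 = 32.
Planner: ∂(Σu_j)/∂c_i = Σα_j − 1 = 1 > 0, so everyone contributes w_i; G^SO = 21, W^SO = 21 + 1·21 = 42.
Deadweight loss = 10.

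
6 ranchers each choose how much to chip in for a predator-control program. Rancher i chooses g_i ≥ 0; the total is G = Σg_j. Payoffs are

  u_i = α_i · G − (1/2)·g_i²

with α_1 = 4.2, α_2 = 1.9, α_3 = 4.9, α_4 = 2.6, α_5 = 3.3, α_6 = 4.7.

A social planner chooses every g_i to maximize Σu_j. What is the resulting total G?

Planner FOC: ∂(Σu_j)/∂g_i = (Σα_j) − g_i = 0, so g_i^SO = Σα_j = 21.6 for every i; G^SO = 129.6.

129.6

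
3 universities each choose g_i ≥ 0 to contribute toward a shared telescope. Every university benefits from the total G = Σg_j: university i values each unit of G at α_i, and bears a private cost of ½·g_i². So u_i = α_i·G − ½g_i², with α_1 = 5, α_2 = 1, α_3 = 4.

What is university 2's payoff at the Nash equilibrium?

9.5

University i's FOC: ∂u_i/∂g_i = α_i − g_i = 0, so g_i* = α_i.
NE contributions = (5, 1, 4); G = 10.
u_2 = α_2·G − ½·(g_2)² = 1·10 − ½·1² = 9.5.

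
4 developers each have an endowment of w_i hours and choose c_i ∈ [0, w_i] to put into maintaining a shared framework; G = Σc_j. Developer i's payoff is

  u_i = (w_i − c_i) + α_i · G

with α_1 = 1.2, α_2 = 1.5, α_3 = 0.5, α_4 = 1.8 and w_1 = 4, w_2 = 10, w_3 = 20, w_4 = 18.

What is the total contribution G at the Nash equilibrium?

32

∂u_i/∂c_i = α_i − 1, so developer i contributes w_i if α_i > 1, else 0.
α_i > 1 for i ∈ {1, 2, 4}; NE contributions (4, 10, 0, 18), G = 32.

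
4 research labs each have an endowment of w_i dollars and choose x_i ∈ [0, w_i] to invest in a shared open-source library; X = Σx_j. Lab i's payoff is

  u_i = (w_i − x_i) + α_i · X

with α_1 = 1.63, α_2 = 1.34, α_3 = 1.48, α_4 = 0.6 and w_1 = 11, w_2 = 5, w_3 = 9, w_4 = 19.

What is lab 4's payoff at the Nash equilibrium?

∂u_i/∂x_i = α_i − 1, so lab i contributes w_i if α_i > 1, else 0.
α_i > 1 for i ∈ {1, 2, 3}; NE contributions (11, 5, 9, 0), X = 25.
u_4 = (19 − 0) + 0.6·25 = 34.

34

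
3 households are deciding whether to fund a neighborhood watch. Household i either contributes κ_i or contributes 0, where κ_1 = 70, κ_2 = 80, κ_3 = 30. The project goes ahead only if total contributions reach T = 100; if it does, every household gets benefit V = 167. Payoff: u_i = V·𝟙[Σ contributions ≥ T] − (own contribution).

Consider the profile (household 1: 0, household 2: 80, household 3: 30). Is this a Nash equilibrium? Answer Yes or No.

Total = 110 ≥ 100: provided.
Household 1 (pledges 0, payoff 167): pledging 70 → total 180, payoff 97. No gain.
Household 2 (pledges 80, payoff 87): dropping to 0 → total 30, payoff 0. No gain.
Household 3 (pledges 30, payoff 137): dropping to 0 → total 80, payoff 0. No gain.

Yes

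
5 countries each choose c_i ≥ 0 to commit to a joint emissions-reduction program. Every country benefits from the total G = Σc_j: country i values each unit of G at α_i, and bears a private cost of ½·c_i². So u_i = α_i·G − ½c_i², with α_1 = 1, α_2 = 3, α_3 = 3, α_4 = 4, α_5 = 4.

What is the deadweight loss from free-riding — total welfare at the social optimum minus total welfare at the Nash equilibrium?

Country i's FOC: ∂u_i/∂c_i = α_i − c_i = 0, so c_i* = α_i.
NE contributions = (1, 3, 3, 4, 4); G = 15.
W^NE = (Σα)·G − ½Σα_i² = 15² − ½·51 = 199.5.
Planner sets c_i = Σα_j = 15 for every i, so G^SO = 5·15 = 75.
W^SO = (Σα)·G^SO − ½·5·(Σα)² = (5/2)·15² = 562.5.
Deadweight loss = W^SO − W^NE = 363.

363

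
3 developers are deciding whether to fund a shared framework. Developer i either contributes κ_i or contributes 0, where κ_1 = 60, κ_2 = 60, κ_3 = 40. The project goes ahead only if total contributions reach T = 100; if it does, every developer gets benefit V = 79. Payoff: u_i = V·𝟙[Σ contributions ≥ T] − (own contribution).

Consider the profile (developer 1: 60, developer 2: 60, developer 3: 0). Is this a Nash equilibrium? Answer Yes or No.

Yes

Total = 120 ≥ 100: provided.
Developer 1 (pledges 60, payoff 19): dropping to 0 → total 60, payoff 0. No gain.
Developer 2 (pledges 60, payoff 19): dropping to 0 → total 60, payoff 0. No gain.
Developer 3 (pledges 0, payoff 79): pledging 40 → total 160, payoff 39. No gain.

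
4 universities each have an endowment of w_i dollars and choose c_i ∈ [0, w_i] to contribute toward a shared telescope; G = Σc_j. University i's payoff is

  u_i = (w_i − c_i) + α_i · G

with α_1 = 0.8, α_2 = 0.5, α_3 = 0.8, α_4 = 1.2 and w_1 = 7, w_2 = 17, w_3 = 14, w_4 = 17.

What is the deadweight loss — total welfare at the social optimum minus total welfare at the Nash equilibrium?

∂u_i/∂c_i = α_i − 1, so university i contributes w_i if α_i > 1, else 0.
α_i > 1 for i ∈ {4}; NE contributions (0, 0, 0, 17), G = 17.
W^NE = Σw_i − G^NE + (Σα_i)·G^NE = 55 + 2.3·17 = 94.1.
Planner: ∂(Σu_j)/∂c_i = Σα_j − 1 = 2.3 > 0, so everyone contributes w_i; G^SO = 55, W^SO = 55 + 2.3·55 = 181.5.
Deadweight loss = 87.4.

87.4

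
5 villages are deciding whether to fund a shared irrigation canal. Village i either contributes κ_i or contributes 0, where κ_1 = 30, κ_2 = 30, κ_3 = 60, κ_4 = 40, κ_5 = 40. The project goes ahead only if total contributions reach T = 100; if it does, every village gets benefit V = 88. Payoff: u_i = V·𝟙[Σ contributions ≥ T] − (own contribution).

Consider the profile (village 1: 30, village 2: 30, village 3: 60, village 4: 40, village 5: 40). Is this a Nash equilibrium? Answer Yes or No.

No

Total = 200 ≥ 100: provided.
Village 1 (pledges 30, payoff 58): dropping to 0 → total 170, payoff 88. Profitable deviation.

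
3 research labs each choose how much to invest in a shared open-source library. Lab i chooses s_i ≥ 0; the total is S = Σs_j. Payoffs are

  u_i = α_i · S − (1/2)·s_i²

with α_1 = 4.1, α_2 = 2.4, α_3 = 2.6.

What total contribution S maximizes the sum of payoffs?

27.3

Planner FOC: ∂(Σu_j)/∂s_i = (Σα_j) − s_i = 0, so s_i^SO = Σα_j = 9.1 for every i; S^SO = 27.3.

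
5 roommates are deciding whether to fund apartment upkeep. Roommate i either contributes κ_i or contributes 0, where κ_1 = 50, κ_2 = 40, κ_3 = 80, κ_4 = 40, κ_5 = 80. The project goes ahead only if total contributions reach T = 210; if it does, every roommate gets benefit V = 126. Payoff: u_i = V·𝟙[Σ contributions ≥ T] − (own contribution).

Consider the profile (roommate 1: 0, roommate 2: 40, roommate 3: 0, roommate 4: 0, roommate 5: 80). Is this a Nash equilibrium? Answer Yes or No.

Total = 120 < 210: not provided.
Roommate 1 (pledges 0, payoff 0): pledging 50 → total 170, payoff -50. No gain.
Roommate 2 (pledges 40, payoff -40): dropping to 0 → total 80, payoff 0. Profitable deviation.

No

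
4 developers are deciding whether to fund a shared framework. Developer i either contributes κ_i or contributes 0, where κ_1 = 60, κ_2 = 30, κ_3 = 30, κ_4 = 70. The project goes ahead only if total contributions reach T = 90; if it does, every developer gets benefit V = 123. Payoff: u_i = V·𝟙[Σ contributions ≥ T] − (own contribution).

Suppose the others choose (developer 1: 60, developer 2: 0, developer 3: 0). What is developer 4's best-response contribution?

70

Others' total = 60. Contributing 70 brings total to 130 ≥ 90: gain V − κ_4 = 53.
Best response: 70.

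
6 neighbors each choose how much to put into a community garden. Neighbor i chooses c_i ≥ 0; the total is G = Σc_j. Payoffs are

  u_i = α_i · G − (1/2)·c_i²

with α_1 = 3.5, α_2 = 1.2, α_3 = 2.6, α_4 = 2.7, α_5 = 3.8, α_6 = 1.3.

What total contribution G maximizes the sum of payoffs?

90.6

Planner FOC: ∂(Σu_j)/∂c_i = (Σα_j) − c_i = 0, so c_i^SO = Σα_j = 15.1 for every i; G^SO = 90.6.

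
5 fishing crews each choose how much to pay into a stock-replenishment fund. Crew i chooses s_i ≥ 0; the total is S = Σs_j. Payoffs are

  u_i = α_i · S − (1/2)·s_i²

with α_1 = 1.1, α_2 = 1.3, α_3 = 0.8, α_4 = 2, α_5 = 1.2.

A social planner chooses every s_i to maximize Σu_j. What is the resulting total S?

Planner FOC: ∂(Σu_j)/∂s_i = (Σα_j) − s_i = 0, so s_i^SO = Σα_j = 6.4 for every i; S^SO = 32.

32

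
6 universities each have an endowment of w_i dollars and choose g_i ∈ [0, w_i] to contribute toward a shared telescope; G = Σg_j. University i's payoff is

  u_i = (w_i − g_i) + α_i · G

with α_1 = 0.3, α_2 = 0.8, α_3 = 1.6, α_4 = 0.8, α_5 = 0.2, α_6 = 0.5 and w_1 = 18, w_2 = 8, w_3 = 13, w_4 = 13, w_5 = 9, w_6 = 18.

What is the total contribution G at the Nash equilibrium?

∂u_i/∂g_i = α_i − 1, so university i contributes w_i if α_i > 1, else 0.
α_i > 1 for i ∈ {3}; NE contributions (0, 0, 13, 0, 0, 0), G = 13.

13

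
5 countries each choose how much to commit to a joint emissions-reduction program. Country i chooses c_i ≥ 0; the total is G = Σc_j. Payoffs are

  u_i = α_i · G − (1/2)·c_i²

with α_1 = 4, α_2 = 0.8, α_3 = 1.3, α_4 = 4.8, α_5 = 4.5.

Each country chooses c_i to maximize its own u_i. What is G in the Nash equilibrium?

15.4

Country i's FOC: ∂u_i/∂c_i = α_i − c_i = 0, so c_i* = α_i.
NE contributions = (4, 0.8, 1.3, 4.8, 4.5); G = 15.4.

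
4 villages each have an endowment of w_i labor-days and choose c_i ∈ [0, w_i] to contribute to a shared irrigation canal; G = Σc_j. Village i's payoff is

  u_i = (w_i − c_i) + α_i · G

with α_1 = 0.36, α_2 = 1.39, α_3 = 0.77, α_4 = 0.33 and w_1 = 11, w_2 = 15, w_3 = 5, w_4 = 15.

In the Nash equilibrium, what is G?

∂u_i/∂c_i = α_i − 1, so village i contributes w_i if α_i > 1, else 0.
α_i > 1 for i ∈ {2}; NE contributions (0, 15, 0, 0), G = 15.

15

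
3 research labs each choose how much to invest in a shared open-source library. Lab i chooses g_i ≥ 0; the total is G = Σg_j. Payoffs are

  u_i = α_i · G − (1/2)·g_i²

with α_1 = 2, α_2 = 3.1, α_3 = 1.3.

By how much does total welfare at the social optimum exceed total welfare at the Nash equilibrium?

28.13

Lab i's FOC: ∂u_i/∂g_i = α_i − g_i = 0, so g_i* = α_i.
NE contributions = (2, 3.1, 1.3); G = 6.4.
W^NE = (Σα)·G − ½Σα_i² = 6.4² − ½·15.3 = 33.31.
Planner sets g_i = Σα_j = 6.4 for every i, so G^SO = 3·6.4 = 19.2.
W^SO = (Σα)·G^SO − ½·3·(Σα)² = (3/2)·6.4² = 61.44.
Deadweight loss = W^SO − W^NE = 28.13.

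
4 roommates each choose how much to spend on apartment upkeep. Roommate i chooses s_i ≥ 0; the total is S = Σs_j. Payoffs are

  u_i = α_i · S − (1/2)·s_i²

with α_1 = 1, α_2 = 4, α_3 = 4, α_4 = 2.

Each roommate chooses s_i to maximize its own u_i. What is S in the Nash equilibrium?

Roommate i's FOC: ∂u_i/∂s_i = α_i − s_i = 0, so s_i* = α_i.
NE contributions = (1, 4, 4, 2); S = 11.

11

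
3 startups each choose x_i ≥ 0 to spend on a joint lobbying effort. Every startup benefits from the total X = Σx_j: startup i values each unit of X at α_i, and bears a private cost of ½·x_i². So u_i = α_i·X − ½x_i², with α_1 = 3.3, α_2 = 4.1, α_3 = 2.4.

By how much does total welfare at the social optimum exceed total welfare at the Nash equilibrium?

64.75

Startup i's FOC: ∂u_i/∂x_i = α_i − x_i = 0, so x_i* = α_i.
NE contributions = (3.3, 4.1, 2.4); X = 9.8.
W^NE = (Σα)·X − ½Σα_i² = 9.8² − ½·33.46 = 79.31.
Planner sets x_i = Σα_j = 9.8 for every i, so X^SO = 3·9.8 = 29.4.
W^SO = (Σα)·X^SO − ½·3·(Σα)² = (3/2)·9.8² = 144.06.
Deadweight loss = W^SO − W^NE = 64.75.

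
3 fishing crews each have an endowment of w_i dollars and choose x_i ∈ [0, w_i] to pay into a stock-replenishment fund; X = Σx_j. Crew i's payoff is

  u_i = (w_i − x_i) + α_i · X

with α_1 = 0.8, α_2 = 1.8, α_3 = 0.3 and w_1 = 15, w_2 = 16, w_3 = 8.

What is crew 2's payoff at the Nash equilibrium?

28.8

∂u_i/∂x_i = α_i − 1, so crew i contributes w_i if α_i > 1, else 0.
α_i > 1 for i ∈ {2}; NE contributions (0, 16, 0), X = 16.
u_2 = (16 − 16) + 1.8·16 = 28.8.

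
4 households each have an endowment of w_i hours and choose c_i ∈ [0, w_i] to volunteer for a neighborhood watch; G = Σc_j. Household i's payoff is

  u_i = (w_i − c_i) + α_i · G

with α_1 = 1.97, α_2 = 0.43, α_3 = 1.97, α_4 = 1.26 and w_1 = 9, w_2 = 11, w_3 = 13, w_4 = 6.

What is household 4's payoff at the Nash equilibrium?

35.28

∂u_i/∂c_i = α_i − 1, so household i contributes w_i if α_i > 1, else 0.
α_i > 1 for i ∈ {1, 3, 4}; NE contributions (9, 0, 13, 6), G = 28.
u_4 = (6 − 6) + 1.26·28 = 35.28.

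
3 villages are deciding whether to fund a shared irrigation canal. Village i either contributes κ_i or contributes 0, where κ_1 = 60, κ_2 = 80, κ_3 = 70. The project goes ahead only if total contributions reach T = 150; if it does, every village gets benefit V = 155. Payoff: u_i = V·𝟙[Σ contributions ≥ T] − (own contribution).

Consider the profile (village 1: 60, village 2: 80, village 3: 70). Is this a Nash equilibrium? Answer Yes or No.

Total = 210 ≥ 150: provided.
Village 1 (pledges 60, payoff 95): dropping to 0 → total 150, payoff 155. Profitable deviation.

No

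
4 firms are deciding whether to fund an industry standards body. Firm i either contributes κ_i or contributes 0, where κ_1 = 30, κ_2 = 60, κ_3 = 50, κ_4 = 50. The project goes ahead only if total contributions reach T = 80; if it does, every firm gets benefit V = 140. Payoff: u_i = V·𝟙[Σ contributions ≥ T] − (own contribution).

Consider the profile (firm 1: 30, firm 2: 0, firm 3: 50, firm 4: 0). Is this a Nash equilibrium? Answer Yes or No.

Total = 80 ≥ 80: provided.
Firm 1 (pledges 30, payoff 110): dropping to 0 → total 50, payoff 0. No gain.
Firm 2 (pledges 0, payoff 140): pledging 60 → total 140, payoff 80. No gain.
Firm 3 (pledges 50, payoff 90): dropping to 0 → total 30, payoff 0. No gain.
Firm 4 (pledges 0, payoff 140): pledging 50 → total 130, payoff 90. No gain.

Yes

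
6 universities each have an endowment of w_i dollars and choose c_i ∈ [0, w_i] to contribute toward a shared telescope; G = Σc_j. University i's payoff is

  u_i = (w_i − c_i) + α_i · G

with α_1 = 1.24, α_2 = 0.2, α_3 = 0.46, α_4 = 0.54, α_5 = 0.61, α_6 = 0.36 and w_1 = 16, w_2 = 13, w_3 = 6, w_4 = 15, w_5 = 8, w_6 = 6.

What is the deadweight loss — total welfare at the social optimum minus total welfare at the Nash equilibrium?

115.68

∂u_i/∂c_i = α_i − 1, so university i contributes w_i if α_i > 1, else 0.
α_i > 1 for i ∈ {1}; NE contributions (16, 0, 0, 0, 0, 0), G = 16.
W^NE = Σw_i − G^NE + (Σα_i)·G^NE = 64 + 2.41·16 = 102.56.
Planner: ∂(Σu_j)/∂c_i = Σα_j − 1 = 2.41 > 0, so everyone contributes w_i; G^SO = 64, W^SO = 64 + 2.41·64 = 218.24.
Deadweight loss = 115.68.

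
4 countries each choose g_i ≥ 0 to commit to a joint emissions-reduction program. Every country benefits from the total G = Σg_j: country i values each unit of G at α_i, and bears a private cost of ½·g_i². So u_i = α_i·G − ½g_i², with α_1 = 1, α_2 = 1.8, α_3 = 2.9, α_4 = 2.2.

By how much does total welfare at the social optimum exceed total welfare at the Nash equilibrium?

Country i's FOC: ∂u_i/∂g_i = α_i − g_i = 0, so g_i* = α_i.
NE contributions = (1, 1.8, 2.9, 2.2); G = 7.9.
W^NE = (Σα)·G − ½Σα_i² = 7.9² − ½·17.49 = 53.665.
Planner sets g_i = Σα_j = 7.9 for every i, so G^SO = 4·7.9 = 31.6.
W^SO = (Σα)·G^SO − ½·4·(Σα)² = (4/2)·7.9² = 124.82.
Deadweight loss = W^SO − W^NE = 71.155.

71.155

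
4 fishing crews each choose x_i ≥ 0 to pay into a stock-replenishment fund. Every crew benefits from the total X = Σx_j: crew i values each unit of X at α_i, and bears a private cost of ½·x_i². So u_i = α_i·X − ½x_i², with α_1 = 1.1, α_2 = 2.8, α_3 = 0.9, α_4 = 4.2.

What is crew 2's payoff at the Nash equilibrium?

Crew i's FOC: ∂u_i/∂x_i = α_i − x_i = 0, so x_i* = α_i.
NE contributions = (1.1, 2.8, 0.9, 4.2); X = 9.
u_2 = α_2·X − ½·(x_2)² = 2.8·9 − ½·2.8² = 21.28.

21.28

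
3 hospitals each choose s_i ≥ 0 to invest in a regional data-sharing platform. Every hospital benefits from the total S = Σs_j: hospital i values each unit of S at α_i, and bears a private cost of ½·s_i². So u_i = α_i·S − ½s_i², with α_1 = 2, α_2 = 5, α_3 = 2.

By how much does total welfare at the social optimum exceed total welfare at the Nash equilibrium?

Hospital i's FOC: ∂u_i/∂s_i = α_i − s_i = 0, so s_i* = α_i.
NE contributions = (2, 5, 2); S = 9.
W^NE = (Σα)·S − ½Σα_i² = 9² − ½·33 = 64.5.
Planner sets s_i = Σα_j = 9 for every i, so S^SO = 3·9 = 27.
W^SO = (Σα)·S^SO − ½·3·(Σα)² = (3/2)·9² = 121.5.
Deadweight loss = W^SO − W^NE = 57.

57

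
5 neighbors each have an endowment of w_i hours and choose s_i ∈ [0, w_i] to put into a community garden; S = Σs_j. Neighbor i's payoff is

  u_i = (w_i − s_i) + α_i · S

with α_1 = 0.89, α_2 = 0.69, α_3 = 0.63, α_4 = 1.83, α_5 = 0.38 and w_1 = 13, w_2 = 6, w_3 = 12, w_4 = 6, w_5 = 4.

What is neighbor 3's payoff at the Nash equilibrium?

∂u_i/∂s_i = α_i − 1, so neighbor i contributes w_i if α_i > 1, else 0.
α_i > 1 for i ∈ {4}; NE contributions (0, 0, 0, 6, 0), S = 6.
u_3 = (12 − 0) + 0.63·6 = 15.78.

15.78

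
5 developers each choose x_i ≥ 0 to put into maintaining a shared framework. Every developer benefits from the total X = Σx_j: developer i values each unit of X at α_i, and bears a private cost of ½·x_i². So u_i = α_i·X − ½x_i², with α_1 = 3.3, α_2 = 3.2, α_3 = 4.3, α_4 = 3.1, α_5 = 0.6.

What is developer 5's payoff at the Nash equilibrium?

Developer i's FOC: ∂u_i/∂x_i = α_i − x_i = 0, so x_i* = α_i.
NE contributions = (3.3, 3.2, 4.3, 3.1, 0.6); X = 14.5.
u_5 = α_5·X − ½·(x_5)² = 0.6·14.5 − ½·0.6² = 8.52.

8.52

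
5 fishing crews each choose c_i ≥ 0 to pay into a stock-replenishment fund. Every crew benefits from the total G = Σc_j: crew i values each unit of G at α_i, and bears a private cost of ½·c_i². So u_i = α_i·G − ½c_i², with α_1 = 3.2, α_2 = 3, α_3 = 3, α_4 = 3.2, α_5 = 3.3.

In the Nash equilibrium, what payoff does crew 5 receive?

Crew i's FOC: ∂u_i/∂c_i = α_i − c_i = 0, so c_i* = α_i.
NE contributions = (3.2, 3, 3, 3.2, 3.3); G = 15.7.
u_5 = α_5·G − ½·(c_5)² = 3.3·15.7 − ½·3.3² = 46.365.

46.365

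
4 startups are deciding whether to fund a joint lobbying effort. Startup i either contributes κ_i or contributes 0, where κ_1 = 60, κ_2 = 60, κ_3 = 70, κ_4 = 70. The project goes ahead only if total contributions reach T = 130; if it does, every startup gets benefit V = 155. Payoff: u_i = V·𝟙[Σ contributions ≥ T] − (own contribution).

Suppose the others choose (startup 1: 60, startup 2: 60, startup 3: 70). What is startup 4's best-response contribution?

0

Others' total = 190 ≥ 130; contributing adds cost 70 for no extra benefit.
Best response: 0.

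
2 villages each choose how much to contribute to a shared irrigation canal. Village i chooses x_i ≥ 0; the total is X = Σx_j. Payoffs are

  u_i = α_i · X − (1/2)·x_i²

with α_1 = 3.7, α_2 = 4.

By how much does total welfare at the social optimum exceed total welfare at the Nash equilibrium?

Village i's FOC: ∂u_i/∂x_i = α_i − x_i = 0, so x_i* = α_i.
NE contributions = (3.7, 4); X = 7.7.
W^NE = (Σα)·X − ½Σα_i² = 7.7² − ½·29.69 = 44.445.
Planner sets x_i = Σα_j = 7.7 for every i, so X^SO = 2·7.7 = 15.4.
W^SO = (Σα)·X^SO − ½·2·(Σα)² = (2/2)·7.7² = 59.29.
Deadweight loss = W^SO − W^NE = 14.845.

14.845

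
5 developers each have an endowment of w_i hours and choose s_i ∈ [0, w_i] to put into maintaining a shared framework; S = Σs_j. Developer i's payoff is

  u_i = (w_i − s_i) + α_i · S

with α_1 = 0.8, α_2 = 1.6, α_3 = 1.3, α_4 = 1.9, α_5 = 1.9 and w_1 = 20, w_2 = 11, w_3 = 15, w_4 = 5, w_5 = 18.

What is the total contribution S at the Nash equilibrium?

∂u_i/∂s_i = α_i − 1, so developer i contributes w_i if α_i > 1, else 0.
α_i > 1 for i ∈ {2, 3, 4, 5}; NE contributions (0, 11, 15, 5, 18), S = 49.

49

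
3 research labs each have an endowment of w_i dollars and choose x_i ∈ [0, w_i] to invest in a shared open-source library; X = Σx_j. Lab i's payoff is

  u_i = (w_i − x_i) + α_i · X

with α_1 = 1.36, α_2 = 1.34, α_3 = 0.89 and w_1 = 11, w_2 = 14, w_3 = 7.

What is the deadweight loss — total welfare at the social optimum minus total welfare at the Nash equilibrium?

18.13

∂u_i/∂x_i = α_i − 1, so lab i contributes w_i if α_i > 1, else 0.
α_i > 1 for i ∈ {1, 2}; NE contributions (11, 14, 0), X = 25.
W^NE = Σw_i − X^NE + (Σα_i)·X^NE = 32 + 2.59·25 = 96.75.
Planner: ∂(Σu_j)/∂x_i = Σα_j − 1 = 2.59 > 0, so everyone contributes w_i; X^SO = 32, W^SO = 32 + 2.59·32 = 114.88.
Deadweight loss = 18.13.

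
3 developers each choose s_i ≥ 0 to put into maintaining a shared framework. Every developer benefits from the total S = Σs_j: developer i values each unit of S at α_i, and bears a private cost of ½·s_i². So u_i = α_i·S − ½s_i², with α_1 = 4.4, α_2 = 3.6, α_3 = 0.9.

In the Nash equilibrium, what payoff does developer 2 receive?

25.56

Developer i's FOC: ∂u_i/∂s_i = α_i − s_i = 0, so s_i* = α_i.
NE contributions = (4.4, 3.6, 0.9); S = 8.9.
u_2 = α_2·S − ½·(s_2)² = 3.6·8.9 − ½·3.6² = 25.56.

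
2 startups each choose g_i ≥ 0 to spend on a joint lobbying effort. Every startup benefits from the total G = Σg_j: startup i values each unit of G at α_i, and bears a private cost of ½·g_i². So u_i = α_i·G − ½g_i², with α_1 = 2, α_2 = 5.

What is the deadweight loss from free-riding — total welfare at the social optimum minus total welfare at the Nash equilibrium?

Startup i's FOC: ∂u_i/∂g_i = α_i − g_i = 0, so g_i* = α_i.
NE contributions = (2, 5); G = 7.
W^NE = (Σα)·G − ½Σα_i² = 7² − ½·29 = 34.5.
Planner sets g_i = Σα_j = 7 for every i, so G^SO = 2·7 = 14.
W^SO = (Σα)·G^SO − ½·2·(Σα)² = (2/2)·7² = 49.
Deadweight loss = W^SO − W^NE = 14.5.

14.5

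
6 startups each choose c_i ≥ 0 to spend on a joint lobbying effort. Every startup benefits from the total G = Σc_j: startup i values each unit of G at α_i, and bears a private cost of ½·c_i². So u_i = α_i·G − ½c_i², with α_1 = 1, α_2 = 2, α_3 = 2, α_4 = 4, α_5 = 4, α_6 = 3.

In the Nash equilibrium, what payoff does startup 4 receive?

56

Startup i's FOC: ∂u_i/∂c_i = α_i − c_i = 0, so c_i* = α_i.
NE contributions = (1, 2, 2, 4, 4, 3); G = 16.
u_4 = α_4·G − ½·(c_4)² = 4·16 − ½·4² = 56.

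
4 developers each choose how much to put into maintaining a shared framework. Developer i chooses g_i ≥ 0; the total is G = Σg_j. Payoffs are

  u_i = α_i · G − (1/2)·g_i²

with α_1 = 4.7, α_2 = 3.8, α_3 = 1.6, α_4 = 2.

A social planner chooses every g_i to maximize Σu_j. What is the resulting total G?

Planner FOC: ∂(Σu_j)/∂g_i = (Σα_j) − g_i = 0, so g_i^SO = Σα_j = 12.1 for every i; G^SO = 48.4.

48.4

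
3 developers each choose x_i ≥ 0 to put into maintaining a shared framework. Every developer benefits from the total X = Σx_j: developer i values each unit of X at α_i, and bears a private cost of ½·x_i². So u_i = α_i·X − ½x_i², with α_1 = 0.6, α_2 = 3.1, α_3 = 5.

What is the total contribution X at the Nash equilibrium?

8.7

Developer i's FOC: ∂u_i/∂x_i = α_i − x_i = 0, so x_i* = α_i.
NE contributions = (0.6, 3.1, 5); X = 8.7.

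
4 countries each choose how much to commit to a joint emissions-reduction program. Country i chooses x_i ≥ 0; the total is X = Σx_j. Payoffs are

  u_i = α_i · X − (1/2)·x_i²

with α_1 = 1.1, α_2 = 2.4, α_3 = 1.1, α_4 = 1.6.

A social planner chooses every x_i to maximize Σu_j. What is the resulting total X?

Planner FOC: ∂(Σu_j)/∂x_i = (Σα_j) − x_i = 0, so x_i^SO = Σα_j = 6.2 for every i; X^SO = 24.8.

24.8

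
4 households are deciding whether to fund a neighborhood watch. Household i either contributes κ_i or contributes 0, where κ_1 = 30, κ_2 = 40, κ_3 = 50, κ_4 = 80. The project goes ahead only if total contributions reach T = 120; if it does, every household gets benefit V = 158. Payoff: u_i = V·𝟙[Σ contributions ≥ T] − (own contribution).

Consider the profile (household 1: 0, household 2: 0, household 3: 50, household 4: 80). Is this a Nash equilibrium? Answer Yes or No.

Yes

Total = 130 ≥ 120: provided.
Household 1 (pledges 0, payoff 158): pledging 30 → total 160, payoff 128. No gain.
Household 2 (pledges 0, payoff 158): pledging 40 → total 170, payoff 118. No gain.
Household 3 (pledges 50, payoff 108): dropping to 0 → total 80, payoff 0. No gain.
Household 4 (pledges 80, payoff 78): dropping to 0 → total 50, payoff 0. No gain.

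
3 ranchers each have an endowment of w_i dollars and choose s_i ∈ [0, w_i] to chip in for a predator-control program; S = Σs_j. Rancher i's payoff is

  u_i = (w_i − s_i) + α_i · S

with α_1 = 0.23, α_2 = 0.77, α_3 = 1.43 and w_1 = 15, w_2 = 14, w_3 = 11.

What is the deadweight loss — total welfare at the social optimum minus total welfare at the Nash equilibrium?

∂u_i/∂s_i = α_i − 1, so rancher i contributes w_i if α_i > 1, else 0.
α_i > 1 for i ∈ {3}; NE contributions (0, 0, 11), S = 11.
W^NE = Σw_i − S^NE + (Σα_i)·S^NE = 40 + 1.43·11 = 55.73.
Planner: ∂(Σu_j)/∂s_i = Σα_j − 1 = 1.43 > 0, so everyone contributes w_i; S^SO = 40, W^SO = 40 + 1.43·40 = 97.2.
Deadweight loss = 41.47.

41.47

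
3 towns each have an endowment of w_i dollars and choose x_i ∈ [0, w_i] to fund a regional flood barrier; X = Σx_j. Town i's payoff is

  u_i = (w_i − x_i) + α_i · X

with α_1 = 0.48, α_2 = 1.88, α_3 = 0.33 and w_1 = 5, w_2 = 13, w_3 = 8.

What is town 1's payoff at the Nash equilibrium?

11.24

∂u_i/∂x_i = α_i − 1, so town i contributes w_i if α_i > 1, else 0.
α_i > 1 for i ∈ {2}; NE contributions (0, 13, 0), X = 13.
u_1 = (5 − 0) + 0.48·13 = 11.24.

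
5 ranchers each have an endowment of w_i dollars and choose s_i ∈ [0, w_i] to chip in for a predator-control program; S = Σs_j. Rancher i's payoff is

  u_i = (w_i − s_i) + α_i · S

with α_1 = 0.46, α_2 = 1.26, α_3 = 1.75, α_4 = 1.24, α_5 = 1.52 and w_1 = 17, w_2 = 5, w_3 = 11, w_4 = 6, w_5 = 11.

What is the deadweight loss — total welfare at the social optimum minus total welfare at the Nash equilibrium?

88.91

∂u_i/∂s_i = α_i − 1, so rancher i contributes w_i if α_i > 1, else 0.
α_i > 1 for i ∈ {2, 3, 4, 5}; NE contributions (0, 5, 11, 6, 11), S = 33.
W^NE = Σw_i − S^NE + (Σα_i)·S^NE = 50 + 5.23·33 = 222.59.
Planner: ∂(Σu_j)/∂s_i = Σα_j − 1 = 5.23 > 0, so everyone contributes w_i; S^SO = 50, W^SO = 50 + 5.23·50 = 311.5.
Deadweight loss = 88.91.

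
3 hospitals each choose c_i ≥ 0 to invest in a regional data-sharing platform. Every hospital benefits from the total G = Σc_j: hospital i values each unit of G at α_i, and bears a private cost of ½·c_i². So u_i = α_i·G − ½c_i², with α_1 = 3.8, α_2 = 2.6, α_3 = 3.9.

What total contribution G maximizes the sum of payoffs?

Planner FOC: ∂(Σu_j)/∂c_i = (Σα_j) − c_i = 0, so c_i^SO = Σα_j = 10.3 for every i; G^SO = 30.9.

30.9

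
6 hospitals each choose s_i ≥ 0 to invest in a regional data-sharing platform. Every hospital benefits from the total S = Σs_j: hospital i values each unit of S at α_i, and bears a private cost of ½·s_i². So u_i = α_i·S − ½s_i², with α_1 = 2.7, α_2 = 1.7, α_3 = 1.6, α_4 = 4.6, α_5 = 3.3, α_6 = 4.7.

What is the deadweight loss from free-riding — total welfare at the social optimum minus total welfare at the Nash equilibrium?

725.36

Hospital i's FOC: ∂u_i/∂s_i = α_i − s_i = 0, so s_i* = α_i.
NE contributions = (2.7, 1.7, 1.6, 4.6, 3.3, 4.7); S = 18.6.
W^NE = (Σα)·S − ½Σα_i² = 18.6² − ½·66.88 = 312.52.
Planner sets s_i = Σα_j = 18.6 for every i, so S^SO = 6·18.6 = 111.6.
W^SO = (Σα)·S^SO − ½·6·(Σα)² = (6/2)·18.6² = 1037.88.
Deadweight loss = W^SO − W^NE = 725.36.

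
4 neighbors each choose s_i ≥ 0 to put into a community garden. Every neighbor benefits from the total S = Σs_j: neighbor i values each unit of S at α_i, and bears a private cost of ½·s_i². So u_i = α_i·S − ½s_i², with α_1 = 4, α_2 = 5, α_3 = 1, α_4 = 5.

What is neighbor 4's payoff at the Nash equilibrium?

Neighbor i's FOC: ∂u_i/∂s_i = α_i − s_i = 0, so s_i* = α_i.
NE contributions = (4, 5, 1, 5); S = 15.
u_4 = α_4·S − ½·(s_4)² = 5·15 − ½·5² = 62.5.

62.5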